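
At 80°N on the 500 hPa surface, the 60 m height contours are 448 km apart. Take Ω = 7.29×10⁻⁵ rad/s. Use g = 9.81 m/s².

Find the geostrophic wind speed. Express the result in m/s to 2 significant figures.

9.2 m/s

Coriolis parameter at 80°N:
f = 2Ω sin φ = 2 × 7.29×10⁻⁵ × sin 80° = 1.44×10⁻⁴ s⁻¹
Height gradient: |∂Z/∂n| = 60 m / 448000 m = 1.34×10⁻⁴
On a pressure surface, geostrophic balance gives V_g = (g/f)|∂Z/∂n|:
V_g = 9.81 × 1.34×10⁻⁴ / 1.44×10⁻⁴ = 9.15 m/s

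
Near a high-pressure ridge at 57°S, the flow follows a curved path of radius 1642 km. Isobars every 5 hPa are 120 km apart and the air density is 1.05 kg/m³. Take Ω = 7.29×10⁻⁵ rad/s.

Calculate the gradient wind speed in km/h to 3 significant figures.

Coriolis parameter at 57°S:
f = 2Ω sin φ = 2 × 7.29×10⁻⁵ × sin 57° = 1.22×10⁻⁴ s⁻¹
Pressure gradient: |∂P/∂n| = 500 Pa / 120000 m = 4.17×10⁻³ Pa/m
Geostrophic speed: V_g = |∂P/∂n|/(fρ) = 4.17×10⁻³/(1.22×10⁻⁴ × 1.05) = 32.5 m/s
Around a high, pressure-gradient force acts outward with centrifugal, so Coriolis balances both:
fV = (1/ρ)|∂P/∂n| + V²/R  →  V² − fR·V + fR·V_g = 0
With fR = 1.22×10⁻⁴ × 1642×10³ m = 201 m/s:
V = [fR − √((fR)² − 4 fR V_g)]/2 = [201 − √(201² − 4×201×32.5)]/2 = 40.7 m/s
Supergeostrophic (V > V_g = 32.5 m/s), as expected around a high.
Converting: 40.7 m/s × 3.6 = 147 km/h

147 km/h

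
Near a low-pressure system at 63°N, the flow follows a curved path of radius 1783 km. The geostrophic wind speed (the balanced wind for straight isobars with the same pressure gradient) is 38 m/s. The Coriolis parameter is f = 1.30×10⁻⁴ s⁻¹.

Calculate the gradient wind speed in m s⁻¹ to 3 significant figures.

Around a low, centrifugal force acts outward with Coriolis, so pressure-gradient force balances both:
(1/ρ)|∂P/∂n| = fV + V²/R  →  V² + fR·V − fR·V_g = 0
With fR = 1.30×10⁻⁴ × 1783×10³ m = 232 m/s:
V = [−fR + √((fR)² + 4 fR V_g)]/2 = [−232 + √(232² + 4×232×38)]/2 = 33.2 m/s
Subgeostrophic (V < V_g = 38 m/s), as expected around a low.

33.2 m s⁻¹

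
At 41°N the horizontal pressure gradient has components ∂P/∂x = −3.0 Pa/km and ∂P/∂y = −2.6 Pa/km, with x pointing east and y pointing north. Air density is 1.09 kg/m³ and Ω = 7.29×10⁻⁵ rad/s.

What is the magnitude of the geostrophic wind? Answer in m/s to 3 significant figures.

Coriolis parameter at 41°N:
f = 2Ω sin φ = 2 × 7.29×10⁻⁵ × sin 41° = 9.57×10⁻⁵ s⁻¹
Component geostrophic relations (x east, y north):
u_g = −(1/(fρ)) ∂P/∂y,  v_g = (1/(fρ)) ∂P/∂x
u_g = −(−2.6×10⁻³)/(9.57×10⁻⁵ × 1.09) = 24.9 m/s;  v_g = (−3.0×10⁻³)/(9.57×10⁻⁵ × 1.09) = −28.8 m/s
|V_g| = √(u_g² + v_g²) = 38.1 m/s

38.1 m/s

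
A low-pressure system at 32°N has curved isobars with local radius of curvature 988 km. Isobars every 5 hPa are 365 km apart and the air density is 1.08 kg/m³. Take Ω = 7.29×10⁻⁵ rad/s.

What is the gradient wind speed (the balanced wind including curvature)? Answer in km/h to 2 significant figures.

50 km/h

Coriolis parameter at 32°N:
f = 2Ω sin φ = 2 × 7.29×10⁻⁵ × sin 32° = 7.73×10⁻⁵ s⁻¹
Pressure gradient: |∂P/∂n| = 500 Pa / 365000 m = 1.37×10⁻³ Pa/m
Geostrophic speed: V_g = |∂P/∂n|/(fρ) = 1.37×10⁻³/(7.73×10⁻⁵ × 1.08) = 16.4 m/s
Around a low, centrifugal force acts outward with Coriolis, so pressure-gradient force balances both:
(1/ρ)|∂P/∂n| = fV + V²/R  →  V² + fR·V − fR·V_g = 0
With fR = 7.73×10⁻⁵ × 988×10³ m = 76.3 m/s:
V = [−fR + √((fR)² + 4 fR V_g)]/2 = [−76.3 + √(76.3² + 4×76.3×16.4)]/2 = 13.9 m/s
Subgeostrophic (V < V_g = 16.4 m/s), as expected around a low.
Converting: 13.9 m/s × 3.6 = 50 km/h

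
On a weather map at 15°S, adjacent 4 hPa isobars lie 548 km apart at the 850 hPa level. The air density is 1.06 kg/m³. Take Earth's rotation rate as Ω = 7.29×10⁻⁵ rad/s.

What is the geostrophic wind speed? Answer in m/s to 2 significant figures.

18 m/s

Coriolis parameter at 15°S:
f = 2Ω sin φ = 2 × 7.29×10⁻⁵ × sin 15° = 3.77×10⁻⁵ s⁻¹
Pressure gradient: |∂P/∂n| = 400 Pa / 548000 m = 7.30×10⁻⁴ Pa/m
Geostrophic balance (pressure-gradient force = Coriolis force):
V_g = (1/(fρ)) |∂P/∂n| = 7.30×10⁻⁴ / (3.77×10⁻⁵ × 1.06) = 18.2 m/s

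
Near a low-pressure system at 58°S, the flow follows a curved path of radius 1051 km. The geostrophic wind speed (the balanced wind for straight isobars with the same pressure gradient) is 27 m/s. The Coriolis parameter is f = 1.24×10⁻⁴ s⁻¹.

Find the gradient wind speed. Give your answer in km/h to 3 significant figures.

Around a low, centrifugal force acts outward with Coriolis, so pressure-gradient force balances both:
(1/ρ)|∂P/∂n| = fV + V²/R  →  V² + fR·V − fR·V_g = 0
With fR = 1.24×10⁻⁴ × 1051×10³ m = 130 m/s:
V = [−fR + √((fR)² + 4 fR V_g)]/2 = [−130 + √(130² + 4×130×27)]/2 = 23 m/s
Subgeostrophic (V < V_g = 27 m/s), as expected around a low.
Converting: 23 m/s × 3.6 = 82.6 km/h

82.6 km/h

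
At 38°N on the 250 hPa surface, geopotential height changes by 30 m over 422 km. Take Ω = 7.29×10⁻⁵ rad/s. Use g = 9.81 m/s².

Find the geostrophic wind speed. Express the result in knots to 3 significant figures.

15.1 knots

Coriolis parameter at 38°N:
f = 2Ω sin φ = 2 × 7.29×10⁻⁵ × sin 38° = 8.98×10⁻⁵ s⁻¹
Height gradient: |∂Z/∂n| = 30 m / 422000 m = 7.11×10⁻⁵
On a pressure surface, geostrophic balance gives V_g = (g/f)|∂Z/∂n|:
V_g = 9.81 × 7.11×10⁻⁵ / 8.98×10⁻⁵ = 7.77 m/s
Converting: 7.77 m/s × 1.944 = 15.1 knots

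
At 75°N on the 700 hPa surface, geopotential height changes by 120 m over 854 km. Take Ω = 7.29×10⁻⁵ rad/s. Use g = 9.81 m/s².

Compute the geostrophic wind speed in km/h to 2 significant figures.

35 km/h

Coriolis parameter at 75°N:
f = 2Ω sin φ = 2 × 7.29×10⁻⁵ × sin 75° = 1.41×10⁻⁴ s⁻¹
Height gradient: |∂Z/∂n| = 120 m / 854000 m = 1.41×10⁻⁴
On a pressure surface, geostrophic balance gives V_g = (g/f)|∂Z/∂n|:
V_g = 9.81 × 1.41×10⁻⁴ / 1.41×10⁻⁴ = 9.79 m/s
Converting: 9.79 m/s × 3.6 = 35 km/h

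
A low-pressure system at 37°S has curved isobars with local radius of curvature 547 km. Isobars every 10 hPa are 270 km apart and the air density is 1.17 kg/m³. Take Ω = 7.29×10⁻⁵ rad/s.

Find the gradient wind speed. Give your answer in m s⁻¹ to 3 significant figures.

Coriolis parameter at 37°S:
f = 2Ω sin φ = 2 × 7.29×10⁻⁵ × sin 37° = 8.77×10⁻⁵ s⁻¹
Pressure gradient: |∂P/∂n| = 1000 Pa / 270000 m = 3.70×10⁻³ Pa/m
Geostrophic speed: V_g = |∂P/∂n|/(fρ) = 3.70×10⁻³/(8.77×10⁻⁵ × 1.17) = 36.1 m/s
Around a low, centrifugal force acts outward with Coriolis, so pressure-gradient force balances both:
(1/ρ)|∂P/∂n| = fV + V²/R  →  V² + fR·V − fR·V_g = 0
With fR = 8.77×10⁻⁵ × 547×10³ m = 48.0 m/s:
V = [−fR + √((fR)² + 4 fR V_g)]/2 = [−48.0 + √(48.0² + 4×48.0×36.1)]/2 = 24 m/s
Subgeostrophic (V < V_g = 36.1 m/s), as expected around a low.

24.0 m s⁻¹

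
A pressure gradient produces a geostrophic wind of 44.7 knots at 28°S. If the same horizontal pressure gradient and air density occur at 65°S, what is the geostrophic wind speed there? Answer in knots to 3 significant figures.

With the same pressure gradient and density, V_g ∝ 1/f ∝ 1/sin φ.
V₂ = V₁ · sin φ₁ / sin φ₂ = 44.7 × sin 28° / sin 65°
V₂ = 44.7 × 0.4695/0.9063 = 23.2 knots

23.2 knots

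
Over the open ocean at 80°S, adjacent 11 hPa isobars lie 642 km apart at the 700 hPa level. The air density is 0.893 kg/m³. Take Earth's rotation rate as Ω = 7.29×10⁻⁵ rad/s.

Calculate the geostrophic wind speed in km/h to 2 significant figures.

48 km/h

Coriolis parameter at 80°S:
f = 2Ω sin φ = 2 × 7.29×10⁻⁵ × sin 80° = 1.44×10⁻⁴ s⁻¹
Pressure gradient: |∂P/∂n| = 1100 Pa / 642000 m = 1.71×10⁻³ Pa/m
Geostrophic balance (pressure-gradient force = Coriolis force):
V_g = (1/(fρ)) |∂P/∂n| = 1.71×10⁻³ / (1.44×10⁻⁴ × 0.893) = 13.4 m/s
Converting: 13.4 m/s × 3.6 = 48 km/h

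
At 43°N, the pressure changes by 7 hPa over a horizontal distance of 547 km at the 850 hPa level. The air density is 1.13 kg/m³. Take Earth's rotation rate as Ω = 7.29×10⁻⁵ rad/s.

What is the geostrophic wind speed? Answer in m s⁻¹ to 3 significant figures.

11.4 m s⁻¹

Coriolis parameter at 43°N:
f = 2Ω sin φ = 2 × 7.29×10⁻⁵ × sin 43° = 9.94×10⁻⁵ s⁻¹
Pressure gradient: |∂P/∂n| = 700 Pa / 547000 m = 1.28×10⁻³ Pa/m
Geostrophic balance (pressure-gradient force = Coriolis force):
V_g = (1/(fρ)) |∂P/∂n| = 1.28×10⁻³ / (9.94×10⁻⁵ × 1.13) = 11.4 m/s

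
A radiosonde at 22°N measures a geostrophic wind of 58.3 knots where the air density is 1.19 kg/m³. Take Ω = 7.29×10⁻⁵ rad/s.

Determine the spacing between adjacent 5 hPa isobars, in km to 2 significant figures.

260 km

Coriolis parameter at 22°N:
f = 2Ω sin φ = 2 × 7.29×10⁻⁵ × sin 22° = 5.46×10⁻⁵ s⁻¹
Wind speed in SI: 58.3 knots = 30.0 m/s
Geostrophic balance rearranged: |∂P/∂n| = f ρ V_g
|∂P/∂n| = 5.46×10⁻⁵ × 1.19 × 30.0 = 1.95×10⁻³ Pa/m
Isobar spacing: Δn = ΔP/|∂P/∂n| = 500 Pa / 1.95×10⁻³ Pa/m = 256498 m ≈ 260 km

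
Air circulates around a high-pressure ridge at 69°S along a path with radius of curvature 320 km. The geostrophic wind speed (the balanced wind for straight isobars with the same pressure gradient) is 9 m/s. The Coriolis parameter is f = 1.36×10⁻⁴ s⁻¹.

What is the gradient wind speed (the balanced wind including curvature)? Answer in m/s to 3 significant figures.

12.7 m/s

Around a high, pressure-gradient force acts outward with centrifugal, so Coriolis balances both:
fV = (1/ρ)|∂P/∂n| + V²/R  →  V² − fR·V + fR·V_g = 0
With fR = 1.36×10⁻⁴ × 320×10³ m = 43.5 m/s:
V = [fR − √((fR)² − 4 fR V_g)]/2 = [43.5 − √(43.5² − 4×43.5×9)]/2 = 12.7 m/s
Supergeostrophic (V > V_g = 9 m/s), as expected around a high.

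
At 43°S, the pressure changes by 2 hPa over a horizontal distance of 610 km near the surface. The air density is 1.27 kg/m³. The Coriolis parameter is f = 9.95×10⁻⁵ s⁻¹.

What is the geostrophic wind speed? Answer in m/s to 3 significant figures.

Pressure gradient: |∂P/∂n| = 200 Pa / 610000 m = 3.28×10⁻⁴ Pa/m
Geostrophic balance (pressure-gradient force = Coriolis force):
V_g = (1/(fρ)) |∂P/∂n| = 3.28×10⁻⁴ / (9.95×10⁻⁵ × 1.27) = 2.59 m/s

2.59 m/s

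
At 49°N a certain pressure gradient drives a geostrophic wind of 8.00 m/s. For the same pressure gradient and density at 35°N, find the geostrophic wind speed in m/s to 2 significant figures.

With the same pressure gradient and density, V_g ∝ 1/f ∝ 1/sin φ.
V₂ = V₁ · sin φ₁ / sin φ₂ = 8.00 × sin 49° / sin 35°
V₂ = 8.00 × 0.7547/0.5736 = 11 m/s

11 m/s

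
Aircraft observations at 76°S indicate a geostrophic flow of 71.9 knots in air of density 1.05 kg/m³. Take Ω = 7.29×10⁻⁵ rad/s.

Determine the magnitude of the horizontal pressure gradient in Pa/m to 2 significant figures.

Coriolis parameter at 76°S:
f = 2Ω sin φ = 2 × 7.29×10⁻⁵ × sin 76° = 1.41×10⁻⁴ s⁻¹
Wind speed in SI: 71.9 knots = 37.0 m/s
Geostrophic balance rearranged: |∂P/∂n| = f ρ V_g
|∂P/∂n| = 1.41×10⁻⁴ × 1.05 × 37.0 = 5.49×10⁻³ Pa/m

5.5×10⁻³ Pa/m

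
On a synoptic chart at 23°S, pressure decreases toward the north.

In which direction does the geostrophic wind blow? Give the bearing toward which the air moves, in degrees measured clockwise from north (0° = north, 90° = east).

The pressure-gradient force points toward the north (bearing 000°).
Geostrophic balance: in the Southern Hemisphere the Coriolis force deflects motion to the left, so the geostrophic wind blows 90° to the left of the pressure-gradient force (low pressure on the right).
Rotating 000° by 90° counterclockwise gives 270° — the wind blows toward the west.

270°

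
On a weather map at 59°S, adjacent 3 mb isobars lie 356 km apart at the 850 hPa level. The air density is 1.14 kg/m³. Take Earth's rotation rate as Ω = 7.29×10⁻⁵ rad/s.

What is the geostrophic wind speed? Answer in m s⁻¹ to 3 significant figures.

5.91 m s⁻¹

Coriolis parameter at 59°S:
f = 2Ω sin φ = 2 × 7.29×10⁻⁵ × sin 59° = 1.25×10⁻⁴ s⁻¹
Pressure gradient: |∂P/∂n| = 300 Pa / 356000 m = 8.43×10⁻⁴ Pa/m
Geostrophic balance (pressure-gradient force = Coriolis force):
V_g = (1/(fρ)) |∂P/∂n| = 8.43×10⁻⁴ / (1.25×10⁻⁴ × 1.14) = 5.91 m/s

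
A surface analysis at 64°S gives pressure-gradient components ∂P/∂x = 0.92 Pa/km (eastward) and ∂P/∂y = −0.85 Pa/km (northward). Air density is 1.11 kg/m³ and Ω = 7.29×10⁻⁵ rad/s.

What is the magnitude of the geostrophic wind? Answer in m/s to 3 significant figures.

Coriolis parameter at 64°S:
f = 2Ω sin φ = 2 × 7.29×10⁻⁵ × sin 64° = 1.31×10⁻⁴ s⁻¹
In the Southern Hemisphere f is negative: f = −1.31×10⁻⁴ s⁻¹.
Component geostrophic relations (x east, y north):
u_g = −(1/(fρ)) ∂P/∂y,  v_g = (1/(fρ)) ∂P/∂x
u_g = −(−0.85×10⁻³)/(−1.31×10⁻⁴ × 1.11) = −5.84 m/s;  v_g = (0.92×10⁻³)/(−1.31×10⁻⁴ × 1.11) = −6.32 m/s
|V_g| = √(u_g² + v_g²) = 8.61 m/s

8.61 m/s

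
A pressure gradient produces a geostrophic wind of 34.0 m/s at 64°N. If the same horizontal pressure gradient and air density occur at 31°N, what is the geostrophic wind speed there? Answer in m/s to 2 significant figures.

59 m/s

With the same pressure gradient and density, V_g ∝ 1/f ∝ 1/sin φ.
V₂ = V₁ · sin φ₁ / sin φ₂ = 34.0 × sin 64° / sin 31°
V₂ = 34.0 × 0.8988/0.5150 = 59 m/s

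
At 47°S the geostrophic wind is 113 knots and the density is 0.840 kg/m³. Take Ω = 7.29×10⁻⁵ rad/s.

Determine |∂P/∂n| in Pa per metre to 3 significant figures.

5.21×10⁻³ Pa/m

Coriolis parameter at 47°S:
f = 2Ω sin φ = 2 × 7.29×10⁻⁵ × sin 47° = 1.07×10⁻⁴ s⁻¹
Wind speed in SI: 113 knots = 58.1 m/s
Geostrophic balance rearranged: |∂P/∂n| = f ρ V_g
|∂P/∂n| = 1.07×10⁻⁴ × 0.840 × 58.1 = 5.21×10⁻³ Pa/m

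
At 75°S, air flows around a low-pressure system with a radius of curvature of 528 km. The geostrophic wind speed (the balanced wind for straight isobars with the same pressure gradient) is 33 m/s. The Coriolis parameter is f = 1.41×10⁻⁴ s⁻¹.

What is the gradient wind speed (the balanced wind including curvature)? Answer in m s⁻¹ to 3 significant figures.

24.8 m s⁻¹

Around a low, centrifugal force acts outward with Coriolis, so pressure-gradient force balances both:
(1/ρ)|∂P/∂n| = fV + V²/R  →  V² + fR·V − fR·V_g = 0
With fR = 1.41×10⁻⁴ × 528×10³ m = 74.4 m/s:
V = [−fR + √((fR)² + 4 fR V_g)]/2 = [−74.4 + √(74.4² + 4×74.4×33)]/2 = 24.8 m/s
Subgeostrophic (V < V_g = 33 m/s), as expected around a low.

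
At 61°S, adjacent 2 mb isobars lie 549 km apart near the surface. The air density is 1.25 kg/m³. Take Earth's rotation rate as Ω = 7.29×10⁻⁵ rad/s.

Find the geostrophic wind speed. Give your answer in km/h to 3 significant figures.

8.23 km/h

Coriolis parameter at 61°S:
f = 2Ω sin φ = 2 × 7.29×10⁻⁵ × sin 61° = 1.28×10⁻⁴ s⁻¹
Pressure gradient: |∂P/∂n| = 200 Pa / 549000 m = 3.64×10⁻⁴ Pa/m
Geostrophic balance (pressure-gradient force = Coriolis force):
V_g = (1/(fρ)) |∂P/∂n| = 3.64×10⁻⁴ / (1.28×10⁻⁴ × 1.25) = 2.29 m/s
Converting: 2.29 m/s × 3.6 = 8.23 km/h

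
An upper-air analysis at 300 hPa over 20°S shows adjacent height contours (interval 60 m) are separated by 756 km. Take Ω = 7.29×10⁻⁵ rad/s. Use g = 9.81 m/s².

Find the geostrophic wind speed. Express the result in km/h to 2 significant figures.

Coriolis parameter at 20°S:
f = 2Ω sin φ = 2 × 7.29×10⁻⁵ × sin 20° = 4.99×10⁻⁵ s⁻¹
Height gradient: |∂Z/∂n| = 60 m / 756000 m = 7.94×10⁻⁵
On a pressure surface, geostrophic balance gives V_g = (g/f)|∂Z/∂n|:
V_g = 9.81 × 7.94×10⁻⁵ / 4.99×10⁻⁵ = 15.6 m/s
Converting: 15.6 m/s × 3.6 = 56 km/h

56 km/h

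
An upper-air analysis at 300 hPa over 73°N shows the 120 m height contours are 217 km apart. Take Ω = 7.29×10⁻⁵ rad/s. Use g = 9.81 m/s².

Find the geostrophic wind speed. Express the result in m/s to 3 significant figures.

38.9 m/s

Coriolis parameter at 73°N:
f = 2Ω sin φ = 2 × 7.29×10⁻⁵ × sin 73° = 1.39×10⁻⁴ s⁻¹
Height gradient: |∂Z/∂n| = 120 m / 217000 m = 5.53×10⁻⁴
On a pressure surface, geostrophic balance gives V_g = (g/f)|∂Z/∂n|:
V_g = 9.81 × 5.53×10⁻⁴ / 1.39×10⁻⁴ = 38.9 m/s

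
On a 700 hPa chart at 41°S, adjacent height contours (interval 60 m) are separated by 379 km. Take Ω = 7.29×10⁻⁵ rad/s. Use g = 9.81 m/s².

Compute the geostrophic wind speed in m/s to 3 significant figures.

Coriolis parameter at 41°S:
f = 2Ω sin φ = 2 × 7.29×10⁻⁵ × sin 41° = 9.57×10⁻⁵ s⁻¹
Height gradient: |∂Z/∂n| = 60 m / 379000 m = 1.58×10⁻⁴
On a pressure surface, geostrophic balance gives V_g = (g/f)|∂Z/∂n|:
V_g = 9.81 × 1.58×10⁻⁴ / 9.57×10⁻⁵ = 16.2 m/s

16.2 m/s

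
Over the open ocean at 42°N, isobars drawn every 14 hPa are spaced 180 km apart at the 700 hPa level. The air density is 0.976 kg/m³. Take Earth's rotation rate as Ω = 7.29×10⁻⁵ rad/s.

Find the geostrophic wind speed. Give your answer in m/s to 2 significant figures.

82 m/s

Coriolis parameter at 42°N:
f = 2Ω sin φ = 2 × 7.29×10⁻⁵ × sin 42° = 9.76×10⁻⁵ s⁻¹
Pressure gradient: |∂P/∂n| = 1400 Pa / 180000 m = 7.78×10⁻³ Pa/m
Geostrophic balance (pressure-gradient force = Coriolis force):
V_g = (1/(fρ)) |∂P/∂n| = 7.78×10⁻³ / (9.76×10⁻⁵ × 0.976) = 81.7 m/s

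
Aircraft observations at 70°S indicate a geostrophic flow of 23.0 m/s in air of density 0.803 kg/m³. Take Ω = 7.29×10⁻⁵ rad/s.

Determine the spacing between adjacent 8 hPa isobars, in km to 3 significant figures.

316 km

Coriolis parameter at 70°S:
f = 2Ω sin φ = 2 × 7.29×10⁻⁵ × sin 70° = 1.37×10⁻⁴ s⁻¹
Geostrophic balance rearranged: |∂P/∂n| = f ρ V_g
|∂P/∂n| = 1.37×10⁻⁴ × 0.803 × 23.0 = 2.53×10⁻³ Pa/m
Isobar spacing: Δn = ΔP/|∂P/∂n| = 800 Pa / 2.53×10⁻³ Pa/m = 316157 m ≈ 316 km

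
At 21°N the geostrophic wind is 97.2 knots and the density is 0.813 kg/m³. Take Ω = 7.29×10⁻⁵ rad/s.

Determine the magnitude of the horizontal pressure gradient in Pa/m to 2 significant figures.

2.1×10⁻³ Pa/m

Coriolis parameter at 21°N:
f = 2Ω sin φ = 2 × 7.29×10⁻⁵ × sin 21° = 5.23×10⁻⁵ s⁻¹
Wind speed in SI: 97.2 knots = 50.0 m/s
Geostrophic balance rearranged: |∂P/∂n| = f ρ V_g
|∂P/∂n| = 5.23×10⁻⁵ × 0.813 × 50.0 = 2.12×10⁻³ Pa/m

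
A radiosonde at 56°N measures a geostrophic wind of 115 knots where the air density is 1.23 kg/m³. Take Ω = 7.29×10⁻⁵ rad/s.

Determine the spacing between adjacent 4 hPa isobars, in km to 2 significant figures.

Coriolis parameter at 56°N:
f = 2Ω sin φ = 2 × 7.29×10⁻⁵ × sin 56° = 1.21×10⁻⁴ s⁻¹
Wind speed in SI: 115 knots = 59.2 m/s
Geostrophic balance rearranged: |∂P/∂n| = f ρ V_g
|∂P/∂n| = 1.21×10⁻⁴ × 1.23 × 59.2 = 8.80×10⁻³ Pa/m
Isobar spacing: Δn = ΔP/|∂P/∂n| = 400 Pa / 8.80×10⁻³ Pa/m = 45477 m ≈ 45 km

45 km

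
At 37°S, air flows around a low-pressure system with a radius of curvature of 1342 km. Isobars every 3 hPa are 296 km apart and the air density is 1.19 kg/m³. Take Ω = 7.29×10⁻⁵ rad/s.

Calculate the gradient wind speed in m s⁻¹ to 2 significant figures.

9.0 m s⁻¹

Coriolis parameter at 37°S:
f = 2Ω sin φ = 2 × 7.29×10⁻⁵ × sin 37° = 8.77×10⁻⁵ s⁻¹
Pressure gradient: |∂P/∂n| = 300 Pa / 296000 m = 1.01×10⁻³ Pa/m
Geostrophic speed: V_g = |∂P/∂n|/(fρ) = 1.01×10⁻³/(8.77×10⁻⁵ × 1.19) = 9.71 m/s
Around a low, centrifugal force acts outward with Coriolis, so pressure-gradient force balances both:
(1/ρ)|∂P/∂n| = fV + V²/R  →  V² + fR·V − fR·V_g = 0
With fR = 8.77×10⁻⁵ × 1342×10³ m = 118 m/s:
V = [−fR + √((fR)² + 4 fR V_g)]/2 = [−118 + √(118² + 4×118×9.71)]/2 = 9.02 m/s
Subgeostrophic (V < V_g = 9.71 m/s), as expected around a low.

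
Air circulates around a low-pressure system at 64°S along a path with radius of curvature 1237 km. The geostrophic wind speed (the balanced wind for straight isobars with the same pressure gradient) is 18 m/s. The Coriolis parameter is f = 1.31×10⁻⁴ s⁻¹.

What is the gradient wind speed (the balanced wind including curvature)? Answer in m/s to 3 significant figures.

16.4 m/s

Around a low, centrifugal force acts outward with Coriolis, so pressure-gradient force balances both:
(1/ρ)|∂P/∂n| = fV + V²/R  →  V² + fR·V − fR·V_g = 0
With fR = 1.31×10⁻⁴ × 1237×10³ m = 162 m/s:
V = [−fR + √((fR)² + 4 fR V_g)]/2 = [−162 + √(162² + 4×162×18)]/2 = 16.4 m/s
Subgeostrophic (V < V_g = 18 m/s), as expected around a low.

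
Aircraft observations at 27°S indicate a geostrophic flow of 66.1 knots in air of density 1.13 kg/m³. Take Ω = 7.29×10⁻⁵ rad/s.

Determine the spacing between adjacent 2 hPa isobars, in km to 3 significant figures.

78.6 km

Coriolis parameter at 27°S:
f = 2Ω sin φ = 2 × 7.29×10⁻⁵ × sin 27° = 6.62×10⁻⁵ s⁻¹
Wind speed in SI: 66.1 knots = 34.0 m/s
Geostrophic balance rearranged: |∂P/∂n| = f ρ V_g
|∂P/∂n| = 6.62×10⁻⁵ × 1.13 × 34.0 = 2.54×10⁻³ Pa/m
Isobar spacing: Δn = ΔP/|∂P/∂n| = 200 Pa / 2.54×10⁻³ Pa/m = 78634 m ≈ 78.6 km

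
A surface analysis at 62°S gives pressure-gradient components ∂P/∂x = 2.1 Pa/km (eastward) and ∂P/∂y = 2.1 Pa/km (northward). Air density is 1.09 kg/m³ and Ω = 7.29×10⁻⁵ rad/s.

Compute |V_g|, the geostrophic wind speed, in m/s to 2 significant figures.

Coriolis parameter at 62°S:
f = 2Ω sin φ = 2 × 7.29×10⁻⁵ × sin 62° = 1.29×10⁻⁴ s⁻¹
In the Southern Hemisphere f is negative: f = −1.29×10⁻⁴ s⁻¹.
Component geostrophic relations (x east, y north):
u_g = −(1/(fρ)) ∂P/∂y,  v_g = (1/(fρ)) ∂P/∂x
u_g = −(2.1×10⁻³)/(−1.29×10⁻⁴ × 1.09) = 15.0 m/s;  v_g = (2.1×10⁻³)/(−1.29×10⁻⁴ × 1.09) = −15.0 m/s
|V_g| = √(u_g² + v_g²) = 21.2 m/s

21 m/s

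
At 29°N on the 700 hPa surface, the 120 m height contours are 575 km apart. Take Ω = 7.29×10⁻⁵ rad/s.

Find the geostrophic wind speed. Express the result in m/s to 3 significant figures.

Coriolis parameter at 29°N:
f = 2Ω sin φ = 2 × 7.29×10⁻⁵ × sin 29° = 7.07×10⁻⁵ s⁻¹
Height gradient: |∂Z/∂n| = 120 m / 575000 m = 2.09×10⁻⁴
On a pressure surface, geostrophic balance gives V_g = (g/f)|∂Z/∂n|:
V_g = 9.81 × 2.09×10⁻⁴ / 7.07×10⁻⁵ = 29.0 m/s

29.0 m/s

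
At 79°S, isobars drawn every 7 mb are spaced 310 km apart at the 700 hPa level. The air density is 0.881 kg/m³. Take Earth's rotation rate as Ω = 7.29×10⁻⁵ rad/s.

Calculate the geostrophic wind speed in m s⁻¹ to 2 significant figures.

Coriolis parameter at 79°S:
f = 2Ω sin φ = 2 × 7.29×10⁻⁵ × sin 79° = 1.43×10⁻⁴ s⁻¹
Pressure gradient: |∂P/∂n| = 700 Pa / 310000 m = 2.26×10⁻³ Pa/m
Geostrophic balance (pressure-gradient force = Coriolis force):
V_g = (1/(fρ)) |∂P/∂n| = 2.26×10⁻³ / (1.43×10⁻⁴ × 0.881) = 17.9 m/s

18 m s⁻¹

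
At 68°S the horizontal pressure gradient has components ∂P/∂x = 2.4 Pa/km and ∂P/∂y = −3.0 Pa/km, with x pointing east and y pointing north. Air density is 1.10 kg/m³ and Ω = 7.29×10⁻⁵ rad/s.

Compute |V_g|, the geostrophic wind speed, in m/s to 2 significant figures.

Coriolis parameter at 68°S:
f = 2Ω sin φ = 2 × 7.29×10⁻⁵ × sin 68° = 1.35×10⁻⁴ s⁻¹
In the Southern Hemisphere f is negative: f = −1.35×10⁻⁴ s⁻¹.
Component geostrophic relations (x east, y north):
u_g = −(1/(fρ)) ∂P/∂y,  v_g = (1/(fρ)) ∂P/∂x
u_g = −(−3.0×10⁻³)/(−1.35×10⁻⁴ × 1.10) = −20.2 m/s;  v_g = (2.4×10⁻³)/(−1.35×10⁻⁴ × 1.10) = −16.1 m/s
|V_g| = √(u_g² + v_g²) = 25.8 m/s

26 m/s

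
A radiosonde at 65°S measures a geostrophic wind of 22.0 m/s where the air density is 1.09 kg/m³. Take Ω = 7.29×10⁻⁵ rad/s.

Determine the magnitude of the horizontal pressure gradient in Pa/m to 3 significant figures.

Coriolis parameter at 65°S:
f = 2Ω sin φ = 2 × 7.29×10⁻⁵ × sin 65° = 1.32×10⁻⁴ s⁻¹
Geostrophic balance rearranged: |∂P/∂n| = f ρ V_g
|∂P/∂n| = 1.32×10⁻⁴ × 1.09 × 22.0 = 3.17×10⁻³ Pa/m

3.17×10⁻³ Pa/m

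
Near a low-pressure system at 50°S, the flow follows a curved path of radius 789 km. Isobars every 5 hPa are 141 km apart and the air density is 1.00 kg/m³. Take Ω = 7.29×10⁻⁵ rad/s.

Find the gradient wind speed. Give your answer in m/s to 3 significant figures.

24.8 m/s

Coriolis parameter at 50°S:
f = 2Ω sin φ = 2 × 7.29×10⁻⁵ × sin 50° = 1.12×10⁻⁴ s⁻¹
Pressure gradient: |∂P/∂n| = 500 Pa / 141000 m = 3.55×10⁻³ Pa/m
Geostrophic speed: V_g = |∂P/∂n|/(fρ) = 3.55×10⁻³/(1.12×10⁻⁴ × 1.00) = 31.7 m/s
Around a low, centrifugal force acts outward with Coriolis, so pressure-gradient force balances both:
(1/ρ)|∂P/∂n| = fV + V²/R  →  V² + fR·V − fR·V_g = 0
With fR = 1.12×10⁻⁴ × 789×10³ m = 88.1 m/s:
V = [−fR + √((fR)² + 4 fR V_g)]/2 = [−88.1 + √(88.1² + 4×88.1×31.7)]/2 = 24.8 m/s
Subgeostrophic (V < V_g = 31.7 m/s), as expected around a low.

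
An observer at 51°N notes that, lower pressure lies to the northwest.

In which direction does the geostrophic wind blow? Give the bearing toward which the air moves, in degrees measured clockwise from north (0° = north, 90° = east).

The pressure-gradient force points toward the northwest (bearing 315°).
Geostrophic balance: in the Northern Hemisphere the Coriolis force deflects motion to the right, so the geostrophic wind blows 90° to the right of the pressure-gradient force (low pressure on the left).
Rotating 315° by 90° clockwise gives 045° — the wind blows toward the northeast.

045°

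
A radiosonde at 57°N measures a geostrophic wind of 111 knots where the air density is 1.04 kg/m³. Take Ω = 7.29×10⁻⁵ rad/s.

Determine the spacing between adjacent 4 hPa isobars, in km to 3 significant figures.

Coriolis parameter at 57°N:
f = 2Ω sin φ = 2 × 7.29×10⁻⁵ × sin 57° = 1.22×10⁻⁴ s⁻¹
Wind speed in SI: 111 knots = 57.1 m/s
Geostrophic balance rearranged: |∂P/∂n| = f ρ V_g
|∂P/∂n| = 1.22×10⁻⁴ × 1.04 × 57.1 = 7.26×10⁻³ Pa/m
Isobar spacing: Δn = ΔP/|∂P/∂n| = 400 Pa / 7.26×10⁻³ Pa/m = 55083 m ≈ 55.1 km

55.1 km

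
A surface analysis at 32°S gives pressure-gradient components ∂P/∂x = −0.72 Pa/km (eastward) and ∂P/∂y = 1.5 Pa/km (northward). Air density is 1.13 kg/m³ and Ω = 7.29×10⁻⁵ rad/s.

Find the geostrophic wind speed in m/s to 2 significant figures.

Coriolis parameter at 32°S:
f = 2Ω sin φ = 2 × 7.29×10⁻⁵ × sin 32° = 7.73×10⁻⁵ s⁻¹
In the Southern Hemisphere f is negative: f = −7.73×10⁻⁵ s⁻¹.
Component geostrophic relations (x east, y north):
u_g = −(1/(fρ)) ∂P/∂y,  v_g = (1/(fρ)) ∂P/∂x
u_g = −(1.5×10⁻³)/(−7.73×10⁻⁵ × 1.13) = 17.2 m/s;  v_g = (−0.72×10⁻³)/(−7.73×10⁻⁵ × 1.13) = 8.25 m/s
|V_g| = √(u_g² + v_g²) = 19.1 m/s

19 m/s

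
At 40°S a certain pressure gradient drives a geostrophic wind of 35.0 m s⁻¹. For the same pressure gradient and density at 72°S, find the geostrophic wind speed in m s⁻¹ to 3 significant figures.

23.7 m s⁻¹

With the same pressure gradient and density, V_g ∝ 1/f ∝ 1/sin φ.
V₂ = V₁ · sin φ₁ / sin φ₂ = 35.0 × sin 40° / sin 72°
V₂ = 35.0 × 0.6428/0.9511 = 23.7 m s⁻¹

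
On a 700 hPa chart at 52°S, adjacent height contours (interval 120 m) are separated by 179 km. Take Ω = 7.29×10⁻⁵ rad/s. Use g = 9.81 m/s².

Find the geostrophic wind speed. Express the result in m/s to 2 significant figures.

57 m/s

Coriolis parameter at 52°S:
f = 2Ω sin φ = 2 × 7.29×10⁻⁵ × sin 52° = 1.15×10⁻⁴ s⁻¹
Height gradient: |∂Z/∂n| = 120 m / 179000 m = 6.70×10⁻⁴
On a pressure surface, geostrophic balance gives V_g = (g/f)|∂Z/∂n|:
V_g = 9.81 × 6.70×10⁻⁴ / 1.15×10⁻⁴ = 57.2 m/s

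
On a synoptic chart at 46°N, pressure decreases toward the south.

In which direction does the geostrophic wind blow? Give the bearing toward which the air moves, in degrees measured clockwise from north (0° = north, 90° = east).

The pressure-gradient force points toward the south (bearing 180°).
Geostrophic balance: in the Northern Hemisphere the Coriolis force deflects motion to the right, so the geostrophic wind blows 90° to the right of the pressure-gradient force (low pressure on the left).
Rotating 180° by 90° clockwise gives 270° — the wind blows toward the west.

270°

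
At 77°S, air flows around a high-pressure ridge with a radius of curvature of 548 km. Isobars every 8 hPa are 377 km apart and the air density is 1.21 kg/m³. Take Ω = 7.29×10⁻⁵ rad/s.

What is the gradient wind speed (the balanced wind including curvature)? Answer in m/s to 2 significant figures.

Coriolis parameter at 77°S:
f = 2Ω sin φ = 2 × 7.29×10⁻⁵ × sin 77° = 1.42×10⁻⁴ s⁻¹
Pressure gradient: |∂P/∂n| = 800 Pa / 377000 m = 2.12×10⁻³ Pa/m
Geostrophic speed: V_g = |∂P/∂n|/(fρ) = 2.12×10⁻³/(1.42×10⁻⁴ × 1.21) = 12.3 m/s
Around a high, pressure-gradient force acts outward with centrifugal, so Coriolis balances both:
fV = (1/ρ)|∂P/∂n| + V²/R  →  V² − fR·V + fR·V_g = 0
With fR = 1.42×10⁻⁴ × 548×10³ m = 77.9 m/s:
V = [fR − √((fR)² − 4 fR V_g)]/2 = [77.9 − √(77.9² − 4×77.9×12.3)]/2 = 15.4 m/s
Supergeostrophic (V > V_g = 12.3 m/s), as expected around a high.

15 m/s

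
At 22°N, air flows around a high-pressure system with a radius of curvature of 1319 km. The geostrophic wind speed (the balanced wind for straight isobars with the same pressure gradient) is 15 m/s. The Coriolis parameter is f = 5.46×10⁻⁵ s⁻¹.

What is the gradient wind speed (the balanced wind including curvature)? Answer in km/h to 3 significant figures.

76.7 km/h

Around a high, pressure-gradient force acts outward with centrifugal, so Coriolis balances both:
fV = (1/ρ)|∂P/∂n| + V²/R  →  V² − fR·V + fR·V_g = 0
With fR = 5.46×10⁻⁵ × 1319×10³ m = 72.0 m/s:
V = [fR − √((fR)² − 4 fR V_g)]/2 = [72.0 − √(72.0² − 4×72.0×15)]/2 = 21.3 m/s
Supergeostrophic (V > V_g = 15 m/s), as expected around a high.
Converting: 21.3 m/s × 3.6 = 76.7 km/h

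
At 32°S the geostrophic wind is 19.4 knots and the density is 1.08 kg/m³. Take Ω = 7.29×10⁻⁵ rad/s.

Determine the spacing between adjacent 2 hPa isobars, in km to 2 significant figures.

Coriolis parameter at 32°S:
f = 2Ω sin φ = 2 × 7.29×10⁻⁵ × sin 32° = 7.73×10⁻⁵ s⁻¹
Wind speed in SI: 19.4 knots = 9.98 m/s
Geostrophic balance rearranged: |∂P/∂n| = f ρ V_g
|∂P/∂n| = 7.73×10⁻⁵ × 1.08 × 9.98 = 8.33×10⁻⁴ Pa/m
Isobar spacing: Δn = ΔP/|∂P/∂n| = 200 Pa / 8.33×10⁻⁴ Pa/m = 240159 m ≈ 240 km

240 km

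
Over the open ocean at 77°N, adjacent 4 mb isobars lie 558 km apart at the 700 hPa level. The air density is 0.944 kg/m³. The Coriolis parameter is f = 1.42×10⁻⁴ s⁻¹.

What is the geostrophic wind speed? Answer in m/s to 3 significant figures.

5.35 m/s

Pressure gradient: |∂P/∂n| = 400 Pa / 558000 m = 7.17×10⁻⁴ Pa/m
Geostrophic balance (pressure-gradient force = Coriolis force):
V_g = (1/(fρ)) |∂P/∂n| = 7.17×10⁻⁴ / (1.42×10⁻⁴ × 0.944) = 5.35 m/s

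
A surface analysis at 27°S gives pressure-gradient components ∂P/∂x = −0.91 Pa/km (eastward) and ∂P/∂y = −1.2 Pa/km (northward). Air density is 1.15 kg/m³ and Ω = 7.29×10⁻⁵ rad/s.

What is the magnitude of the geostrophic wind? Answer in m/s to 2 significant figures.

20 m/s

Coriolis parameter at 27°S:
f = 2Ω sin φ = 2 × 7.29×10⁻⁵ × sin 27° = 6.62×10⁻⁵ s⁻¹
In the Southern Hemisphere f is negative: f = −6.62×10⁻⁵ s⁻¹.
Component geostrophic relations (x east, y north):
u_g = −(1/(fρ)) ∂P/∂y,  v_g = (1/(fρ)) ∂P/∂x
u_g = −(−1.2×10⁻³)/(−6.62×10⁻⁵ × 1.15) = −15.8 m/s;  v_g = (−0.91×10⁻³)/(−6.62×10⁻⁵ × 1.15) = 12.0 m/s
|V_g| = √(u_g² + v_g²) = 19.8 m/s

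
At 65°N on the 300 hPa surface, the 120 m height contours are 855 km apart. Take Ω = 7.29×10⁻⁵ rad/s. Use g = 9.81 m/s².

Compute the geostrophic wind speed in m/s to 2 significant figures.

Coriolis parameter at 65°N:
f = 2Ω sin φ = 2 × 7.29×10⁻⁵ × sin 65° = 1.32×10⁻⁴ s⁻¹
Height gradient: |∂Z/∂n| = 120 m / 855000 m = 1.40×10⁻⁴
On a pressure surface, geostrophic balance gives V_g = (g/f)|∂Z/∂n|:
V_g = 9.81 × 1.40×10⁻⁴ / 1.32×10⁻⁴ = 10.4 m/s

10 m/s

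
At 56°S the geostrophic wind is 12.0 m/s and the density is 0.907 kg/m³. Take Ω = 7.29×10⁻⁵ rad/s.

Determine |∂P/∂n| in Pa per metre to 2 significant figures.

1.3×10⁻³ Pa/m

Coriolis parameter at 56°S:
f = 2Ω sin φ = 2 × 7.29×10⁻⁵ × sin 56° = 1.21×10⁻⁴ s⁻¹
Geostrophic balance rearranged: |∂P/∂n| = f ρ V_g
|∂P/∂n| = 1.21×10⁻⁴ × 0.907 × 12.0 = 1.32×10⁻³ Pa/m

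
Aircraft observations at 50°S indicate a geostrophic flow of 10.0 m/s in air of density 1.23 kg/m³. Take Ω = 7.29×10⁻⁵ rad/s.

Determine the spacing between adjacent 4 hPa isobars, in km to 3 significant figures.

Coriolis parameter at 50°S:
f = 2Ω sin φ = 2 × 7.29×10⁻⁵ × sin 50° = 1.12×10⁻⁴ s⁻¹
Geostrophic balance rearranged: |∂P/∂n| = f ρ V_g
|∂P/∂n| = 1.12×10⁻⁴ × 1.23 × 10.0 = 1.37×10⁻³ Pa/m
Isobar spacing: Δn = ΔP/|∂P/∂n| = 400 Pa / 1.37×10⁻³ Pa/m = 291168 m ≈ 291 km

291 km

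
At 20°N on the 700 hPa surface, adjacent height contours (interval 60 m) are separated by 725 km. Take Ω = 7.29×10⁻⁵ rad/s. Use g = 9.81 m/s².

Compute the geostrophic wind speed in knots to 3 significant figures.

Coriolis parameter at 20°N:
f = 2Ω sin φ = 2 × 7.29×10⁻⁵ × sin 20° = 4.99×10⁻⁵ s⁻¹
Height gradient: |∂Z/∂n| = 60 m / 725000 m = 8.28×10⁻⁵
On a pressure surface, geostrophic balance gives V_g = (g/f)|∂Z/∂n|:
V_g = 9.81 × 8.28×10⁻⁵ / 4.99×10⁻⁵ = 16.3 m/s
Converting: 16.3 m/s × 1.944 = 31.6 knots

31.6 knots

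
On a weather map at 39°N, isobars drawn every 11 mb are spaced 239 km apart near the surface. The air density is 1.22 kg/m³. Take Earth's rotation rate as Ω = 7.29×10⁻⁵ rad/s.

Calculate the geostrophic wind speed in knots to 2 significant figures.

Coriolis parameter at 39°N:
f = 2Ω sin φ = 2 × 7.29×10⁻⁵ × sin 39° = 9.18×10⁻⁵ s⁻¹
Pressure gradient: |∂P/∂n| = 1100 Pa / 239000 m = 4.60×10⁻³ Pa/m
Geostrophic balance (pressure-gradient force = Coriolis force):
V_g = (1/(fρ)) |∂P/∂n| = 4.60×10⁻³ / (9.18×10⁻⁵ × 1.22) = 41.1 m/s
Converting: 41.1 m/s × 1.944 = 80 knots

80 knots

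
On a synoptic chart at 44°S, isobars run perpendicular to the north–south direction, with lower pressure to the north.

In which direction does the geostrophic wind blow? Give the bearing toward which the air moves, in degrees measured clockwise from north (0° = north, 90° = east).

The pressure-gradient force points toward the north (bearing 000°).
Geostrophic balance: in the Southern Hemisphere the Coriolis force deflects motion to the left, so the geostrophic wind blows 90° to the left of the pressure-gradient force (low pressure on the right).
Rotating 000° by 90° counterclockwise gives 270° — the wind blows toward the west.

270°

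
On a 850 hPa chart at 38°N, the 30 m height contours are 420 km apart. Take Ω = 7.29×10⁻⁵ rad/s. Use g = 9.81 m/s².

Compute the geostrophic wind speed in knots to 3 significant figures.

Coriolis parameter at 38°N:
f = 2Ω sin φ = 2 × 7.29×10⁻⁵ × sin 38° = 8.98×10⁻⁵ s⁻¹
Height gradient: |∂Z/∂n| = 30 m / 420000 m = 7.14×10⁻⁵
On a pressure surface, geostrophic balance gives V_g = (g/f)|∂Z/∂n|:
V_g = 9.81 × 7.14×10⁻⁵ / 8.98×10⁻⁵ = 7.81 m/s
Converting: 7.81 m/s × 1.944 = 15.2 knots

15.2 knots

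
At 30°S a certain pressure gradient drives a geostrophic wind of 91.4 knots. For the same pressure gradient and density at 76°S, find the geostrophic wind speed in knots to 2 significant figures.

47 knots

With the same pressure gradient and density, V_g ∝ 1/f ∝ 1/sin φ.
V₂ = V₁ · sin φ₁ / sin φ₂ = 91.4 × sin 30° / sin 76°
V₂ = 91.4 × 0.5000/0.9703 = 47 knots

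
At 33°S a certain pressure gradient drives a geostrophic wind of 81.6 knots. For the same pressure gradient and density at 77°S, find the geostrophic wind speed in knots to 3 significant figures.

45.6 knots

With the same pressure gradient and density, V_g ∝ 1/f ∝ 1/sin φ.
V₂ = V₁ · sin φ₁ / sin φ₂ = 81.6 × sin 33° / sin 77°
V₂ = 81.6 × 0.5446/0.9744 = 45.6 knots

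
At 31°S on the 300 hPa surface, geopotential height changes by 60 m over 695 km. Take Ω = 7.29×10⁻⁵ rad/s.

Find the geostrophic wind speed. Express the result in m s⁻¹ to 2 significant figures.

Coriolis parameter at 31°S:
f = 2Ω sin φ = 2 × 7.29×10⁻⁵ × sin 31° = 7.51×10⁻⁵ s⁻¹
Height gradient: |∂Z/∂n| = 60 m / 695000 m = 8.63×10⁻⁵
On a pressure surface, geostrophic balance gives V_g = (g/f)|∂Z/∂n|:
V_g = 9.81 × 8.63×10⁻⁵ / 7.51×10⁻⁵ = 11.3 m/s

11 m s⁻¹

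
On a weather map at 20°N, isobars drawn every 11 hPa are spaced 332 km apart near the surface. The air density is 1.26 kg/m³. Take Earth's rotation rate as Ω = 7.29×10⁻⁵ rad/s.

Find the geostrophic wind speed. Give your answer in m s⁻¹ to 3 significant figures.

52.7 m s⁻¹

Coriolis parameter at 20°N:
f = 2Ω sin φ = 2 × 7.29×10⁻⁵ × sin 20° = 4.99×10⁻⁵ s⁻¹
Pressure gradient: |∂P/∂n| = 1100 Pa / 332000 m = 3.31×10⁻³ Pa/m
Geostrophic balance (pressure-gradient force = Coriolis force):
V_g = (1/(fρ)) |∂P/∂n| = 3.31×10⁻³ / (4.99×10⁻⁵ × 1.26) = 52.7 m/s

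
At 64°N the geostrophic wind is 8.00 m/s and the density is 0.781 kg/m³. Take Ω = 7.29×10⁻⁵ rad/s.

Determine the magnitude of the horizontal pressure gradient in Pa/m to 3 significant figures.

8.19×10⁻⁴ Pa/m

Coriolis parameter at 64°N:
f = 2Ω sin φ = 2 × 7.29×10⁻⁵ × sin 64° = 1.31×10⁻⁴ s⁻¹
Geostrophic balance rearranged: |∂P/∂n| = f ρ V_g
|∂P/∂n| = 1.31×10⁻⁴ × 0.781 × 8.00 = 8.19×10⁻⁴ Pa/m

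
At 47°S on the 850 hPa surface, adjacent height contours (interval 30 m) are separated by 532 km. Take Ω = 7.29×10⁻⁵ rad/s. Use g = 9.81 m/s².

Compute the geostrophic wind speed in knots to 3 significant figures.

Coriolis parameter at 47°S:
f = 2Ω sin φ = 2 × 7.29×10⁻⁵ × sin 47° = 1.07×10⁻⁴ s⁻¹
Height gradient: |∂Z/∂n| = 30 m / 532000 m = 5.64×10⁻⁵
On a pressure surface, geostrophic balance gives V_g = (g/f)|∂Z/∂n|:
V_g = 9.81 × 5.64×10⁻⁵ / 1.07×10⁻⁴ = 5.19 m/s
Converting: 5.19 m/s × 1.944 = 10.1 knots

10.1 knots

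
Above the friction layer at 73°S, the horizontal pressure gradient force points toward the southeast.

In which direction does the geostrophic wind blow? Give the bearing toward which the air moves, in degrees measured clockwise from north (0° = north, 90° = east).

The pressure-gradient force points toward the southeast (bearing 135°).
Geostrophic balance: in the Southern Hemisphere the Coriolis force deflects motion to the left, so the geostrophic wind blows 90° to the left of the pressure-gradient force (low pressure on the right).
Rotating 135° by 90° counterclockwise gives 045° — the wind blows toward the northeast.

045°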